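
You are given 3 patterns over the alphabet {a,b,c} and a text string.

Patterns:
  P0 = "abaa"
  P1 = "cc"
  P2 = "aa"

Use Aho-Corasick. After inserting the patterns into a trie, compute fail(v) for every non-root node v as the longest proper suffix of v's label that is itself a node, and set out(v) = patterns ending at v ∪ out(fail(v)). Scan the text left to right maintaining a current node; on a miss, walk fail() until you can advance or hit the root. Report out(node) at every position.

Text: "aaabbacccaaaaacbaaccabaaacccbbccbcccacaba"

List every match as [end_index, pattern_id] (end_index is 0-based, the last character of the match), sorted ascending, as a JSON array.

Construct AC machine:
Trie (insert patterns):
  0='ε' goto a→1 c→5
  1='a' goto a→7 b→2
  2='ab' goto a→3
  3='aba' goto a→4
  4='abaa' goto ·  [P0 ends]
  5='c' goto c→6
  6='cc' goto ·  [P1 ends]
  7='aa' goto ·  [P2 ends]

BFS fail/out derivation:
  fail(1) 'a': from fail(0)=0 chase 'a': 0 ⇒ 0;  out=∅∪out(0)=∅
  fail(5) 'c': from fail(0)=0 chase 'c': 0 ⇒ 0;  out=∅∪out(0)=∅
  fail(2) 'ab': from fail(1)=0 chase 'b': 0 ⇒ 0;  out=∅∪out(0)=∅
  fail(6) 'cc': from fail(5)=0 chase 'c': 0 ⇒ 5;  out={1}∪out(5)={1}
  fail(7) 'aa': from fail(1)=0 chase 'a': 0 ⇒ 1;  out={2}∪out(1)={2}
  fail(3) 'aba': from fail(2)=0 chase 'a': 0 ⇒ 1;  out=∅∪out(1)=∅
  fail(4) 'abaa': from fail(3)=1 chase 'a': 1 ⇒ 7;  out={0}∪out(7)={0,2}

Run:
pos 0 'a': at 1
pos 1 'a': at 7  → match P2@[0:1]
pos 2 'a': at 7 (via fail)  → match P2@[1:2]
pos 3 'b': at 2 (via fail)
pos 4 'b': at 0 (via fail)
pos 5 'a': at 1
pos 6 'c': at 5 (via fail)
pos 7 'c': at 6  → match P1@[6:7]
pos 8 'c': at 6 (via fail)  → match P1@[7:8]
pos 9 'a': at 1 (via fail)
pos 10 'a': at 7  → match P2@[9:10]
pos 11 'a': at 7 (via fail)  → match P2@[10:11]
pos 12 'a': at 7 (via fail)  → match P2@[11:12]
pos 13 'a': at 7 (via fail)  → match P2@[12:13]
pos 14 'c': at 5 (via fail)
pos 15 'b': at 0 (via fail)
pos 16 'a': at 1
pos 17 'a': at 7  → match P2@[16:17]
pos 18 'c': at 5 (via fail)
pos 19 'c': at 6  → match P1@[18:19]
pos 20 'a': at 1 (via fail)
pos 21 'b': at 2
pos 22 'a': at 3
pos 23 'a': at 4  → match P0@[20:23],P2@[22:23]
pos 24 'a': at 7 (via fail)  → match P2@[23:24]
pos 25 'c': at 5 (via fail)
pos 26 'c': at 6  → match P1@[25:26]
pos 27 'c': at 6 (via fail)  → match P1@[26:27]
pos 28 'b': at 0 (via fail)
pos 29 'b': at 0
pos 30 'c': at 5
pos 31 'c': at 6  → match P1@[30:31]
pos 32 'b': at 0 (via fail)
pos 33 'c': at 5
pos 34 'c': at 6  → match P1@[33:34]
pos 35 'c': at 6 (via fail)  → match P1@[34:35]
pos 36 'a': at 1 (via fail)
pos 37 'c': at 5 (via fail)
pos 38 'a': at 1 (via fail)
pos 39 'b': at 2
pos 40 'a': at 3

Result: [[1,2],[2,2],[7,1],[8,1],[10,2],[11,2],[12,2],[13,2],[17,2],[19,1],[23,0],[23,2],[24,2],[26,1],[27,1],[31,1],[34,1],[35,1]]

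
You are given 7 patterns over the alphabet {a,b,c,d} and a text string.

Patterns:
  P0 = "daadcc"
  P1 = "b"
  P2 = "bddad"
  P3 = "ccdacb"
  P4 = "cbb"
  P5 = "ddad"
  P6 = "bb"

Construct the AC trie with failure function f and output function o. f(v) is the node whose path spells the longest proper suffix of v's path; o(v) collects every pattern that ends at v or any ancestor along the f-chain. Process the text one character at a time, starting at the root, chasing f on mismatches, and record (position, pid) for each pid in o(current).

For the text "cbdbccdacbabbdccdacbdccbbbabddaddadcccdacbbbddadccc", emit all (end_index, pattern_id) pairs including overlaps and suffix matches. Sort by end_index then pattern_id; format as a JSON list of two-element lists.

Build:
Trie (insert patterns):
  0='ε' goto b→7 c→12 d→1
  1='d' goto a→2 d→20
  2='da' goto a→3
  3='daa' goto d→4
  4='daad' goto c→5
  5='daadc' goto c→6
  6='daadcc' goto ·  [P0 ends]
  7='b' goto b→23 d→8  [P1 ends]
  8='bd' goto d→9
  9='bdd' goto a→10
  10='bdda' goto d→11
  11='bddad' goto ·  [P2 ends]
  12='c' goto b→18 c→13
  13='cc' goto d→14
  14='ccd' goto a→15
  15='ccda' goto c→16
  16='ccdac' goto b→17
  17='ccdacb' goto ·  [P3 ends]
  18='cb' goto b→19
  19='cbb' goto ·  [P4 ends]
  20='dd' goto a→21
  21='dda' goto d→22
  22='ddad' goto ·  [P5 ends]
  23='bb' goto ·  [P6 ends]

BFS fail/out derivation:
  n1('d'): parent n0 fail=0; on 'd' 0 → fail=0;  out ∅∪∅=∅
  n7('b'): parent n0 fail=0; on 'b' 0 → fail=0;  out {1}∪∅={1}
  n12('c'): parent n0 fail=0; on 'c' 0 → fail=0;  out ∅∪∅=∅
  n2('da'): parent n1 fail=0; on 'a' 0 → fail=0;  out ∅∪∅=∅
  n8('bd'): parent n7 fail=0; on 'd' 0 → fail=1;  out ∅∪∅=∅
  n13('cc'): parent n12 fail=0; on 'c' 0 → fail=12;  out ∅∪∅=∅
  n18('cb'): parent n12 fail=0; on 'b' 0 → fail=7;  out ∅∪{1}={1}
  n20('dd'): parent n1 fail=0; on 'd' 0 → fail=1;  out ∅∪∅=∅
  n23('bb'): parent n7 fail=0; on 'b' 0 → fail=7;  out {6}∪{1}={1,6}
  n3('daa'): parent n2 fail=0; on 'a' 0 → fail=0;  out ∅∪∅=∅
  n9('bdd'): parent n8 fail=1; on 'd' 1 → fail=20;  out ∅∪∅=∅
  n14('ccd'): parent n13 fail=12; on 'd' 12→0 → fail=1;  out ∅∪∅=∅
  n19('cbb'): parent n18 fail=7; on 'b' 7 → fail=23;  out {4}∪{1,6}={1,4,6}
  n21('dda'): parent n20 fail=1; on 'a' 1 → fail=2;  out ∅∪∅=∅
  n4('daad'): parent n3 fail=0; on 'd' 0 → fail=1;  out ∅∪∅=∅
  n10('bdda'): parent n9 fail=20; on 'a' 20 → fail=21;  out ∅∪∅=∅
  n15('ccda'): parent n14 fail=1; on 'a' 1 → fail=2;  out ∅∪∅=∅
  n22('ddad'): parent n21 fail=2; on 'd' 2→0 → fail=1;  out {5}∪∅={5}
  n5('daadc'): parent n4 fail=1; on 'c' 1→0 → fail=12;  out ∅∪∅=∅
  n11('bddad'): parent n10 fail=21; on 'd' 21 → fail=22;  out {2}∪{5}={2,5}
  n16('ccdac'): parent n15 fail=2; on 'c' 2→0 → fail=12;  out ∅∪∅=∅
  n6('daadcc'): parent n5 fail=12; on 'c' 12 → fail=13;  out {0}∪∅={0}
  n17('ccdacb'): parent n16 fail=12; on 'b' 12 → fail=18;  out {3}∪{1}={1,3}

Run:
pos 0 'c': at 12
pos 1 'b': at 18  emit P1@[1:1]
pos 2 'd': at 8 (fail-walked)
pos 3 'b': at 7 (fail-walked)  emit P1@[3:3]
pos 4 'c': at 12 (fail-walked)
pos 5 'c': at 13
pos 6 'd': at 14
pos 7 'a': at 15
pos 8 'c': at 16
pos 9 'b': at 17  emit P1@[9:9],P3@[4:9]
pos 10 'a': at 0 (fail-walked)
pos 11 'b': at 7  emit P1@[11:11]
pos 12 'b': at 23  emit P1@[12:12],P6@[11:12]
pos 13 'd': at 8 (fail-walked)
pos 14 'c': at 12 (fail-walked)
pos 15 'c': at 13
pos 16 'd': at 14
pos 17 'a': at 15
pos 18 'c': at 16
pos 19 'b': at 17  emit P1@[19:19],P3@[14:19]
pos 20 'd': at 8 (fail-walked)
pos 21 'c': at 12 (fail-walked)
pos 22 'c': at 13
pos 23 'b': at 18 (fail-walked)  emit P1@[23:23]
pos 24 'b': at 19  emit P1@[24:24],P4@[22:24],P6@[23:24]
pos 25 'b': at 23 (fail-walked)  emit P1@[25:25],P6@[24:25]
pos 26 'a': at 0 (fail-walked)
pos 27 'b': at 7  emit P1@[27:27]
pos 28 'd': at 8
pos 29 'd': at 9
pos 30 'a': at 10
pos 31 'd': at 11  emit P2@[27:31],P5@[28:31]
pos 32 'd': at 20 (fail-walked)
pos 33 'a': at 21
pos 34 'd': at 22  emit P5@[31:34]
pos 35 'c': at 12 (fail-walked)
pos 36 'c': at 13
pos 37 'c': at 13 (fail-walked)
pos 38 'd': at 14
pos 39 'a': at 15
pos 40 'c': at 16
pos 41 'b': at 17  emit P1@[41:41],P3@[36:41]
pos 42 'b': at 19 (fail-walked)  emit P1@[42:42],P4@[40:42],P6@[41:42]
pos 43 'b': at 23 (fail-walked)  emit P1@[43:43],P6@[42:43]
pos 44 'd': at 8 (fail-walked)
pos 45 'd': at 9
pos 46 'a': at 10
pos 47 'd': at 11  emit P2@[43:47],P5@[44:47]
pos 48 'c': at 12 (fail-walked)
pos 49 'c': at 13
pos 50 'c': at 13 (fail-walked)

All matches (sorted): [[1,1],[3,1],[9,1],[9,3],[11,1],[12,1],[12,6],[19,1],[19,3],[23,1],[24,1],[24,4],[24,6],[25,1],[25,6],[27,1],[31,2],[31,5],[34,5],[41,1],[41,3],[42,1],[42,4],[42,6],[43,1],[43,6],[47,2],[47,5]]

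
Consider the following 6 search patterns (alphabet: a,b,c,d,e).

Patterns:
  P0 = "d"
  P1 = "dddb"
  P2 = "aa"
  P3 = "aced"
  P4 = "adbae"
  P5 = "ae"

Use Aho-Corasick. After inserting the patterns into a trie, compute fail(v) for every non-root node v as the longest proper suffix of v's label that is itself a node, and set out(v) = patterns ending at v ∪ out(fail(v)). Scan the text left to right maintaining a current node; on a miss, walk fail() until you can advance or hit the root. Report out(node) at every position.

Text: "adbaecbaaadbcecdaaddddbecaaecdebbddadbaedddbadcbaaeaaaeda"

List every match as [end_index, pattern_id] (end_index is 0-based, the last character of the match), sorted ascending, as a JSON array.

Construct AC machine:
Trie nodes:
  n0 'ε': a→5 d→1
  n1 'd': d→2  [P0 ends]
  n2 'dd': d→3
  n3 'ddd': b→4
  n4 'dddb': ·  [P1 ends]
  n5 'a': a→6 c→7 d→10 e→14
  n6 'aa': ·  [P2 ends]
  n7 'ac': e→8
  n8 'ace': d→9
  n9 'aced': ·  [P3 ends]
  n10 'ad': b→11
  n11 'adb': a→12
  n12 'adba': e→13
  n13 'adbae': ·  [P4 ends]
  n14 'ae': ·  [P5 ends]

Failure links (BFS by depth):
  fail(1) 'd': from fail(0)=0 chase 'd': 0 ⇒ 0;  out={0}∪out(0)={0}
  fail(5) 'a': from fail(0)=0 chase 'a': 0 ⇒ 0;  out=∅∪out(0)=∅
  fail(2) 'dd': from fail(1)=0 chase 'd': 0 ⇒ 1;  out=∅∪out(1)={0}
  fail(6) 'aa': from fail(5)=0 chase 'a': 0 ⇒ 5;  out={2}∪out(5)={2}
  fail(7) 'ac': from fail(5)=0 chase 'c': 0 ⇒ 0;  out=∅∪out(0)=∅
  fail(10) 'ad': from fail(5)=0 chase 'd': 0 ⇒ 1;  out=∅∪out(1)={0}
  fail(14) 'ae': from fail(5)=0 chase 'e': 0 ⇒ 0;  out={5}∪out(0)={5}
  fail(3) 'ddd': from fail(2)=1 chase 'd': 1 ⇒ 2;  out=∅∪out(2)={0}
  fail(8) 'ace': from fail(7)=0 chase 'e': 0 ⇒ 0;  out=∅∪out(0)=∅
  fail(11) 'adb': from fail(10)=1 chase 'b': 1→0 ⇒ 0;  out=∅∪out(0)=∅
  fail(4) 'dddb': from fail(3)=2 chase 'b': 2→1→0 ⇒ 0;  out={1}∪out(0)={1}
  fail(9) 'aced': from fail(8)=0 chase 'd': 0 ⇒ 1;  out={3}∪out(1)={0,3}
  fail(12) 'adba': from fail(11)=0 chase 'a': 0 ⇒ 5;  out=∅∪out(5)=∅
  fail(13) 'adbae': from fail(12)=5 chase 'e': 5 ⇒ 14;  out={4}∪out(14)={4,5}

Scan:
[0] read 'a'  n0⇒n5
[1] read 'd'  n5⇒n10  → match P0@[1:1]
[2] read 'b'  n10⇒n11
[3] read 'a'  n11⇒n12
[4] read 'e'  n12⇒n13  → match P4@[0:4],P5@[3:4]
[5] read 'c'  n13⇒n0 (via fail)
[6] read 'b'  n0⇒n0
[7] read 'a'  n0⇒n5
[8] read 'a'  n5⇒n6  → match P2@[7:8]
[9] read 'a'  n6⇒n6 (via fail)  → match P2@[8:9]
[10] read 'd'  n6⇒n10 (via fail)  → match P0@[10:10]
[11] read 'b'  n10⇒n11
[12] read 'c'  n11⇒n0 (via fail)
[13] read 'e'  n0⇒n0
[14] read 'c'  n0⇒n0
[15] read 'd'  n0⇒n1  → match P0@[15:15]
[16] read 'a'  n1⇒n5 (via fail)
[17] read 'a'  n5⇒n6  → match P2@[16:17]
[18] read 'd'  n6⇒n10 (via fail)  → match P0@[18:18]
[19] read 'd'  n10⇒n2 (via fail)  → match P0@[19:19]
[20] read 'd'  n2⇒n3  → match P0@[20:20]
[21] read 'd'  n3⇒n3 (via fail)  → match P0@[21:21]
[22] read 'b'  n3⇒n4  → match P1@[19:22]
[23] read 'e'  n4⇒n0 (via fail)
[24] read 'c'  n0⇒n0
[25] read 'a'  n0⇒n5
[26] read 'a'  n5⇒n6  → match P2@[25:26]
[27] read 'e'  n6⇒n14 (via fail)  → match P5@[26:27]
[28] read 'c'  n14⇒n0 (via fail)
[29] read 'd'  n0⇒n1  → match P0@[29:29]
[30] read 'e'  n1⇒n0 (via fail)
[31] read 'b'  n0⇒n0
[32] read 'b'  n0⇒n0
[33] read 'd'  n0⇒n1  → match P0@[33:33]
[34] read 'd'  n1⇒n2  → match P0@[34:34]
[35] read 'a'  n2⇒n5 (via fail)
[36] read 'd'  n5⇒n10  → match P0@[36:36]
[37] read 'b'  n10⇒n11
[38] read 'a'  n11⇒n12
[39] read 'e'  n12⇒n13  → match P4@[35:39],P5@[38:39]
[40] read 'd'  n13⇒n1 (via fail)  → match P0@[40:40]
[41] read 'd'  n1⇒n2  → match P0@[41:41]
[42] read 'd'  n2⇒n3  → match P0@[42:42]
[43] read 'b'  n3⇒n4  → match P1@[40:43]
[44] read 'a'  n4⇒n5 (via fail)
[45] read 'd'  n5⇒n10  → match P0@[45:45]
[46] read 'c'  n10⇒n0 (via fail)
[47] read 'b'  n0⇒n0
[48] read 'a'  n0⇒n5
[49] read 'a'  n5⇒n6  → match P2@[48:49]
[50] read 'e'  n6⇒n14 (via fail)  → match P5@[49:50]
[51] read 'a'  n14⇒n5 (via fail)
[52] read 'a'  n5⇒n6  → match P2@[51:52]
[53] read 'a'  n6⇒n6 (via fail)  → match P2@[52:53]
[54] read 'e'  n6⇒n14 (via fail)  → match P5@[53:54]
[55] read 'd'  n14⇒n1 (via fail)  → match P0@[55:55]
[56] read 'a'  n1⇒n5 (via fail)

Matches: [[1,0],[4,4],[4,5],[8,2],[9,2],[10,0],[15,0],[17,2],[18,0],[19,0],[20,0],[21,0],[22,1],[26,2],[27,5],[29,0],[33,0],[34,0],[36,0],[39,4],[39,5],[40,0],[41,0],[42,0],[43,1],[45,0],[49,2],[50,5],[52,2],[53,2],[54,5],[55,0]]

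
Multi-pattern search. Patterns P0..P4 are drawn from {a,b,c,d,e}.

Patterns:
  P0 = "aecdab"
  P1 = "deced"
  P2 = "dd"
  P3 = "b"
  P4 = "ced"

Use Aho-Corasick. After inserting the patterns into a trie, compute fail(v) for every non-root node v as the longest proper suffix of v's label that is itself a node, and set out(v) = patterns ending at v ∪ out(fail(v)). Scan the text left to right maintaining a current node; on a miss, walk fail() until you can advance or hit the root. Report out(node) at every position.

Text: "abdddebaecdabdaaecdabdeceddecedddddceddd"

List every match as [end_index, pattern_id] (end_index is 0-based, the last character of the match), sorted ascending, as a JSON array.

Build automaton:
Trie nodes:
  0='ε' goto a→1 b→13 c→14 d→7
  1='a' goto e→2
  2='ae' goto c→3
  3='aec' goto d→4
  4='aecd' goto a→5
  5='aecda' goto b→6
  6='aecdab' goto ·  [P0 ends]
  7='d' goto d→12 e→8
  8='de' goto c→9
  9='dec' goto e→10
  10='dece' goto d→11
  11='deced' goto ·  [P1 ends]
  12='dd' goto ·  [P2 ends]
  13='b' goto ·  [P3 ends]
  14='c' goto e→15
  15='ce' goto d→16
  16='ced' goto ·  [P4 ends]

Failure links (BFS by depth):
  n1('a'): parent n0 fail=0; on 'a' 0 → fail=0;  out ∅∪∅=∅
  n7('d'): parent n0 fail=0; on 'd' 0 → fail=0;  out ∅∪∅=∅
  n13('b'): parent n0 fail=0; on 'b' 0 → fail=0;  out {3}∪∅={3}
  n14('c'): parent n0 fail=0; on 'c' 0 → fail=0;  out ∅∪∅=∅
  n2('ae'): parent n1 fail=0; on 'e' 0 → fail=0;  out ∅∪∅=∅
  n8('de'): parent n7 fail=0; on 'e' 0 → fail=0;  out ∅∪∅=∅
  n12('dd'): parent n7 fail=0; on 'd' 0 → fail=7;  out {2}∪∅={2}
  n15('ce'): parent n14 fail=0; on 'e' 0 → fail=0;  out ∅∪∅=∅
  n3('aec'): parent n2 fail=0; on 'c' 0 → fail=14;  out ∅∪∅=∅
  n9('dec'): parent n8 fail=0; on 'c' 0 → fail=14;  out ∅∪∅=∅
  n16('ced'): parent n15 fail=0; on 'd' 0 → fail=7;  out {4}∪∅={4}
  n4('aecd'): parent n3 fail=14; on 'd' 14→0 → fail=7;  out ∅∪∅=∅
  n10('dece'): parent n9 fail=14; on 'e' 14 → fail=15;  out ∅∪∅=∅
  n5('aecda'): parent n4 fail=7; on 'a' 7→0 → fail=1;  out ∅∪∅=∅
  n11('deced'): parent n10 fail=15; on 'd' 15 → fail=16;  out {1}∪{4}={1,4}
  n6('aecdab'): parent n5 fail=1; on 'b' 1→0 → fail=13;  out {0}∪{3}={0,3}

Run:
i=0 'a': node 0→1
i=1 'b': node 1→13 ·f  emit P3@[1:1]
i=2 'd': node 13→7 ·f
i=3 'd': node 7→12  emit P2@[2:3]
i=4 'd': node 12→12 ·f  emit P2@[3:4]
i=5 'e': node 12→8 ·f
i=6 'b': node 8→13 ·f  emit P3@[6:6]
i=7 'a': node 13→1 ·f
i=8 'e': node 1→2
i=9 'c': node 2→3
i=10 'd': node 3→4
i=11 'a': node 4→5
i=12 'b': node 5→6  emit P0@[7:12],P3@[12:12]
i=13 'd': node 6→7 ·f
i=14 'a': node 7→1 ·f
i=15 'a': node 1→1 ·f
i=16 'e': node 1→2
i=17 'c': node 2→3
i=18 'd': node 3→4
i=19 'a': node 4→5
i=20 'b': node 5→6  emit P0@[15:20],P3@[20:20]
i=21 'd': node 6→7 ·f
i=22 'e': node 7→8
i=23 'c': node 8→9
i=24 'e': node 9→10
i=25 'd': node 10→11  emit P1@[21:25],P4@[23:25]
i=26 'd': node 11→12 ·f  emit P2@[25:26]
i=27 'e': node 12→8 ·f
i=28 'c': node 8→9
i=29 'e': node 9→10
i=30 'd': node 10→11  emit P1@[26:30],P4@[28:30]
i=31 'd': node 11→12 ·f  emit P2@[30:31]
i=32 'd': node 12→12 ·f  emit P2@[31:32]
i=33 'd': node 12→12 ·f  emit P2@[32:33]
i=34 'd': node 12→12 ·f  emit P2@[33:34]
i=35 'c': node 12→14 ·f
i=36 'e': node 14→15
i=37 'd': node 15→16  emit P4@[35:37]
i=38 'd': node 16→12 ·f  emit P2@[37:38]
i=39 'd': node 12→12 ·f  emit P2@[38:39]

All matches (sorted): [[1,3],[3,2],[4,2],[6,3],[12,0],[12,3],[20,0],[20,3],[25,1],[25,4],[26,2],[30,1],[30,4],[31,2],[32,2],[33,2],[34,2],[37,4],[38,2],[39,2]]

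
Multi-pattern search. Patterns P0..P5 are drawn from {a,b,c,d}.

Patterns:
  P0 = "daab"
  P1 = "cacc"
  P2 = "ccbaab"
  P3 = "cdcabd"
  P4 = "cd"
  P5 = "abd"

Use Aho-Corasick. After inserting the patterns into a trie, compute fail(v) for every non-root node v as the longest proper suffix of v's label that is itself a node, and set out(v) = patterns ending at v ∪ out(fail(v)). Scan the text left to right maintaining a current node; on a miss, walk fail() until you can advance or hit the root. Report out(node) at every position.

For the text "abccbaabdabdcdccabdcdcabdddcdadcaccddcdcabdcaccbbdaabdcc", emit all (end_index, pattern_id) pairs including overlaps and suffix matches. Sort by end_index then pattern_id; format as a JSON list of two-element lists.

Build:
Trie nodes:
  n0 'ε': a→19 c→5 d→1
  n1 'd': a→2
  n2 'da': a→3
  n3 'daa': b→4
  n4 'daab': ·  ←P0
  n5 'c': a→6 c→9 d→14
  n6 'ca': c→7
  n7 'cac': c→8
  n8 'cacc': ·  ←P1
  n9 'cc': b→10
  n10 'ccb': a→11
  n11 'ccba': a→12
  n12 'ccbaa': b→13
  n13 'ccbaab': ·  ←P2
  n14 'cd': c→15  ←P4
  n15 'cdc': a→16
  n16 'cdca': b→17
  n17 'cdcab': d→18
  n18 'cdcabd': ·  ←P3
  n19 'a': b→20
  n20 'ab': d→21
  n21 'abd': ·  ←P5

Failure links (BFS by depth):
  n1('d'): parent n0 fail=0; on 'd' 0 → fail=0;  out ∅∪∅=∅
  n5('c'): parent n0 fail=0; on 'c' 0 → fail=0;  out ∅∪∅=∅
  n19('a'): parent n0 fail=0; on 'a' 0 → fail=0;  out ∅∪∅=∅
  n2('da'): parent n1 fail=0; on 'a' 0 → fail=19;  out ∅∪∅=∅
  n6('ca'): parent n5 fail=0; on 'a' 0 → fail=19;  out ∅∪∅=∅
  n9('cc'): parent n5 fail=0; on 'c' 0 → fail=5;  out ∅∪∅=∅
  n14('cd'): parent n5 fail=0; on 'd' 0 → fail=1;  out {4}∪∅={4}
  n20('ab'): parent n19 fail=0; on 'b' 0 → fail=0;  out ∅∪∅=∅
  n3('daa'): parent n2 fail=19; on 'a' 19→0 → fail=19;  out ∅∪∅=∅
  n7('cac'): parent n6 fail=19; on 'c' 19→0 → fail=5;  out ∅∪∅=∅
  n10('ccb'): parent n9 fail=5; on 'b' 5→0 → fail=0;  out ∅∪∅=∅
  n15('cdc'): parent n14 fail=1; on 'c' 1→0 → fail=5;  out ∅∪∅=∅
  n21('abd'): parent n20 fail=0; on 'd' 0 → fail=1;  out {5}∪∅={5}
  n4('daab'): parent n3 fail=19; on 'b' 19 → fail=20;  out {0}∪∅={0}
  n8('cacc'): parent n7 fail=5; on 'c' 5 → fail=9;  out {1}∪∅={1}
  n11('ccba'): parent n10 fail=0; on 'a' 0 → fail=19;  out ∅∪∅=∅
  n16('cdca'): parent n15 fail=5; on 'a' 5 → fail=6;  out ∅∪∅=∅
  n12('ccbaa'): parent n11 fail=19; on 'a' 19→0 → fail=19;  out ∅∪∅=∅
  n17('cdcab'): parent n16 fail=6; on 'b' 6→19 → fail=20;  out ∅∪∅=∅
  n13('ccbaab'): parent n12 fail=19; on 'b' 19 → fail=20;  out {2}∪∅={2}
  n18('cdcabd'): parent n17 fail=20; on 'd' 20 → fail=21;  out {3}∪{5}={3,5}

Scan:
i=0 'a': node 0→19
i=1 'b': node 19→20
i=2 'c': node 20→5 (fail-walked)
i=3 'c': node 5→9
i=4 'b': node 9→10
i=5 'a': node 10→11
i=6 'a': node 11→12
i=7 'b': node 12→13  → match P2@[2:7]
i=8 'd': node 13→21 (fail-walked)  → match P5@[6:8]
i=9 'a': node 21→2 (fail-walked)
i=10 'b': node 2→20 (fail-walked)
i=11 'd': node 20→21  → match P5@[9:11]
i=12 'c': node 21→5 (fail-walked)
i=13 'd': node 5→14  → match P4@[12:13]
i=14 'c': node 14→15
i=15 'c': node 15→9 (fail-walked)
i=16 'a': node 9→6 (fail-walked)
i=17 'b': node 6→20 (fail-walked)
i=18 'd': node 20→21  → match P5@[16:18]
i=19 'c': node 21→5 (fail-walked)
i=20 'd': node 5→14  → match P4@[19:20]
i=21 'c': node 14→15
i=22 'a': node 15→16
i=23 'b': node 16→17
i=24 'd': node 17→18  → match P3@[19:24],P5@[22:24]
i=25 'd': node 18→1 (fail-walked)
i=26 'd': node 1→1 (fail-walked)
i=27 'c': node 1→5 (fail-walked)
i=28 'd': node 5→14  → match P4@[27:28]
i=29 'a': node 14→2 (fail-walked)
i=30 'd': node 2→1 (fail-walked)
i=31 'c': node 1→5 (fail-walked)
i=32 'a': node 5→6
i=33 'c': node 6→7
i=34 'c': node 7→8  → match P1@[31:34]
i=35 'd': node 8→14 (fail-walked)  → match P4@[34:35]
i=36 'd': node 14→1 (fail-walked)
i=37 'c': node 1→5 (fail-walked)
i=38 'd': node 5→14  → match P4@[37:38]
i=39 'c': node 14→15
i=40 'a': node 15→16
i=41 'b': node 16→17
i=42 'd': node 17→18  → match P3@[37:42],P5@[40:42]
i=43 'c': node 18→5 (fail-walked)
i=44 'a': node 5→6
i=45 'c': node 6→7
i=46 'c': node 7→8  → match P1@[43:46]
i=47 'b': node 8→10 (fail-walked)
i=48 'b': node 10→0 (fail-walked)
i=49 'd': node 0→1
i=50 'a': node 1→2
i=51 'a': node 2→3
i=52 'b': node 3→4  → match P0@[49:52]
i=53 'd': node 4→21 (fail-walked)  → match P5@[51:53]
i=54 'c': node 21→5 (fail-walked)
i=55 'c': node 5→9

Matches: [[7,2],[8,5],[11,5],[13,4],[18,5],[20,4],[24,3],[24,5],[28,4],[34,1],[35,4],[38,4],[42,3],[42,5],[46,1],[52,0],[53,5]]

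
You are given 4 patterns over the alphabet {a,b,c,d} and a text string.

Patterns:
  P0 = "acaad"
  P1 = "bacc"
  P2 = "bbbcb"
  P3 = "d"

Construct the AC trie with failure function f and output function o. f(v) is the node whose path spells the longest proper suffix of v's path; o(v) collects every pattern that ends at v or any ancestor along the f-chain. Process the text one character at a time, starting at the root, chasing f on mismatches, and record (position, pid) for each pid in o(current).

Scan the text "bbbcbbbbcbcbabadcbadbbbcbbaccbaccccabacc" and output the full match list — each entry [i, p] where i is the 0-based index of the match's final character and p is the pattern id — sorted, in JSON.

Build:
Trie (insert patterns):
  0='ε' goto a→1 b→6 d→14
  1='a' goto c→2
  2='ac' goto a→3
  3='aca' goto a→4
  4='acaa' goto d→5
  5='acaad' goto ·  ←P0
  6='b' goto a→7 b→10
  7='ba' goto c→8
  8='bac' goto c→9
  9='bacc' goto ·  ←P1
  10='bb' goto b→11
  11='bbb' goto c→12
  12='bbbc' goto b→13
  13='bbbcb' goto ·  ←P2
  14='d' goto ·  ←P3

BFS fail/out derivation:
  n1('a'): parent n0 fail=0; on 'a' 0 → fail=0;  out ∅∪∅=∅
  n6('b'): parent n0 fail=0; on 'b' 0 → fail=0;  out ∅∪∅=∅
  n14('d'): parent n0 fail=0; on 'd' 0 → fail=0;  out {3}∪∅={3}
  n2('ac'): parent n1 fail=0; on 'c' 0 → fail=0;  out ∅∪∅=∅
  n7('ba'): parent n6 fail=0; on 'a' 0 → fail=1;  out ∅∪∅=∅
  n10('bb'): parent n6 fail=0; on 'b' 0 → fail=6;  out ∅∪∅=∅
  n3('aca'): parent n2 fail=0; on 'a' 0 → fail=1;  out ∅∪∅=∅
  n8('bac'): parent n7 fail=1; on 'c' 1 → fail=2;  out ∅∪∅=∅
  n11('bbb'): parent n10 fail=6; on 'b' 6 → fail=10;  out ∅∪∅=∅
  n4('acaa'): parent n3 fail=1; on 'a' 1→0 → fail=1;  out ∅∪∅=∅
  n9('bacc'): parent n8 fail=2; on 'c' 2→0 → fail=0;  out {1}∪∅={1}
  n12('bbbc'): parent n11 fail=10; on 'c' 10→6→0 → fail=0;  out ∅∪∅=∅
  n5('acaad'): parent n4 fail=1; on 'd' 1→0 → fail=14;  out {0}∪{3}={0,3}
  n13('bbbcb'): parent n12 fail=0; on 'b' 0 → fail=6;  out {2}∪∅={2}

Run:
pos 0 'b': at 6
pos 1 'b': at 10
pos 2 'b': at 11
pos 3 'c': at 12
pos 4 'b': at 13  → match P2@[0:4]
pos 5 'b': at 10 ·f
pos 6 'b': at 11
pos 7 'b': at 11 ·f
pos 8 'c': at 12
pos 9 'b': at 13  → match P2@[5:9]
pos 10 'c': at 0 ·f
pos 11 'b': at 6
pos 12 'a': at 7
pos 13 'b': at 6 ·f
pos 14 'a': at 7
pos 15 'd': at 14 ·f  → match P3@[15:15]
pos 16 'c': at 0 ·f
pos 17 'b': at 6
pos 18 'a': at 7
pos 19 'd': at 14 ·f  → match P3@[19:19]
pos 20 'b': at 6 ·f
pos 21 'b': at 10
pos 22 'b': at 11
pos 23 'c': at 12
pos 24 'b': at 13  → match P2@[20:24]
pos 25 'b': at 10 ·f
pos 26 'a': at 7 ·f
pos 27 'c': at 8
pos 28 'c': at 9  → match P1@[25:28]
pos 29 'b': at 6 ·f
pos 30 'a': at 7
pos 31 'c': at 8
pos 32 'c': at 9  → match P1@[29:32]
pos 33 'c': at 0 ·f
pos 34 'c': at 0
pos 35 'a': at 1
pos 36 'b': at 6 ·f
pos 37 'a': at 7
pos 38 'c': at 8
pos 39 'c': at 9  → match P1@[36:39]

Matches: [[4,2],[9,2],[15,3],[19,3],[24,2],[28,1],[32,1],[39,1]]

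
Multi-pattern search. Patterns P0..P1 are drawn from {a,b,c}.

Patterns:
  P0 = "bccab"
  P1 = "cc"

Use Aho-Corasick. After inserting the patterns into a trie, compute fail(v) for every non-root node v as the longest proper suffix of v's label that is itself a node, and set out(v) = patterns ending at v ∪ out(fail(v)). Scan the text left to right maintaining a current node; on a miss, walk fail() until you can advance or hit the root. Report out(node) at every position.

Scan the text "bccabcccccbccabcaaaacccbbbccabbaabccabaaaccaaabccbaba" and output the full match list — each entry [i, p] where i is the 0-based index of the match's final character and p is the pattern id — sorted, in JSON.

Build:
Trie (insert patterns):
  0='ε' goto b→1 c→6
  1='b' goto c→2
  2='bc' goto c→3
  3='bcc' goto a→4
  4='bcca' goto b→5
  5='bccab' goto ·  [P0 ends]
  6='c' goto c→7
  7='cc' goto ·  [P1 ends]

Failure links (BFS by depth):
  fail(1) 'b': from fail(0)=0 chase 'b': 0 ⇒ 0;  out=∅∪out(0)=∅
  fail(6) 'c': from fail(0)=0 chase 'c': 0 ⇒ 0;  out=∅∪out(0)=∅
  fail(2) 'bc': from fail(1)=0 chase 'c': 0 ⇒ 6;  out=∅∪out(6)=∅
  fail(7) 'cc': from fail(6)=0 chase 'c': 0 ⇒ 6;  out={1}∪out(6)={1}
  fail(3) 'bcc': from fail(2)=6 chase 'c': 6 ⇒ 7;  out=∅∪out(7)={1}
  fail(4) 'bcca': from fail(3)=7 chase 'a': 7→6→0 ⇒ 0;  out=∅∪out(0)=∅
  fail(5) 'bccab': from fail(4)=0 chase 'b': 0 ⇒ 1;  out={0}∪out(1)={0}

Text stream:
[0] read 'b'  n0⇒n1
[1] read 'c'  n1⇒n2
[2] read 'c'  n2⇒n3  emit P1@[1:2]
[3] read 'a'  n3⇒n4
[4] read 'b'  n4⇒n5  emit P0@[0:4]
[5] read 'c'  n5⇒n2 (via fail)
[6] read 'c'  n2⇒n3  emit P1@[5:6]
[7] read 'c'  n3⇒n7 (via fail)  emit P1@[6:7]
[8] read 'c'  n7⇒n7 (via fail)  emit P1@[7:8]
[9] read 'c'  n7⇒n7 (via fail)  emit P1@[8:9]
[10] read 'b'  n7⇒n1 (via fail)
[11] read 'c'  n1⇒n2
[12] read 'c'  n2⇒n3  emit P1@[11:12]
[13] read 'a'  n3⇒n4
[14] read 'b'  n4⇒n5  emit P0@[10:14]
[15] read 'c'  n5⇒n2 (via fail)
[16] read 'a'  n2⇒n0 (via fail)
[17] read 'a'  n0⇒n0
[18] read 'a'  n0⇒n0
[19] read 'a'  n0⇒n0
[20] read 'c'  n0⇒n6
[21] read 'c'  n6⇒n7  emit P1@[20:21]
[22] read 'c'  n7⇒n7 (via fail)  emit P1@[21:22]
[23] read 'b'  n7⇒n1 (via fail)
[24] read 'b'  n1⇒n1 (via fail)
[25] read 'b'  n1⇒n1 (via fail)
[26] read 'c'  n1⇒n2
[27] read 'c'  n2⇒n3  emit P1@[26:27]
[28] read 'a'  n3⇒n4
[29] read 'b'  n4⇒n5  emit P0@[25:29]
[30] read 'b'  n5⇒n1 (via fail)
[31] read 'a'  n1⇒n0 (via fail)
[32] read 'a'  n0⇒n0
[33] read 'b'  n0⇒n1
[34] read 'c'  n1⇒n2
[35] read 'c'  n2⇒n3  emit P1@[34:35]
[36] read 'a'  n3⇒n4
[37] read 'b'  n4⇒n5  emit P0@[33:37]
[38] read 'a'  n5⇒n0 (via fail)
[39] read 'a'  n0⇒n0
[40] read 'a'  n0⇒n0
[41] read 'c'  n0⇒n6
[42] read 'c'  n6⇒n7  emit P1@[41:42]
[43] read 'a'  n7⇒n0 (via fail)
[44] read 'a'  n0⇒n0
[45] read 'a'  n0⇒n0
[46] read 'b'  n0⇒n1
[47] read 'c'  n1⇒n2
[48] read 'c'  n2⇒n3  emit P1@[47:48]
[49] read 'b'  n3⇒n1 (via fail)
[50] read 'a'  n1⇒n0 (via fail)
[51] read 'b'  n0⇒n1
[52] read 'a'  n1⇒n0 (via fail)

Result: [[2,1],[4,0],[6,1],[7,1],[8,1],[9,1],[12,1],[14,0],[21,1],[22,1],[27,1],[29,0],[35,1],[37,0],[42,1],[48,1]]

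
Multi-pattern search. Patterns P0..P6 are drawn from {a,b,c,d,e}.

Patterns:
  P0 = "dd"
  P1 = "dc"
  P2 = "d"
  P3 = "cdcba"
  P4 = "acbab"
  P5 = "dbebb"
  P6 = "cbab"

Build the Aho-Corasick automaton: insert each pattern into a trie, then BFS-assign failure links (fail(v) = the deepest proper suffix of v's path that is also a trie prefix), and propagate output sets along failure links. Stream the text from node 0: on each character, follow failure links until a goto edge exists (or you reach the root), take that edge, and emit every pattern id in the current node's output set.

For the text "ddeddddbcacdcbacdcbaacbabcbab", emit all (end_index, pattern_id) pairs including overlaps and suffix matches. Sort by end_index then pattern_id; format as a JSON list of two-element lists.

Build automaton:
Trie nodes:
  0='ε' goto a→9 c→4 d→1
  1='d' goto b→14 c→3 d→2  [P2 ends]
  2='dd' goto ·  [P0 ends]
  3='dc' goto ·  [P1 ends]
  4='c' goto b→18 d→5
  5='cd' goto c→6
  6='cdc' goto b→7
  7='cdcb' goto a→8
  8='cdcba' goto ·  [P3 ends]
  9='a' goto c→10
  10='ac' goto b→11
  11='acb' goto a→12
  12='acba' goto b→13
  13='acbab' goto ·  [P4 ends]
  14='db' goto e→15
  15='dbe' goto b→16
  16='dbeb' goto b→17
  17='dbebb' goto ·  [P5 ends]
  18='cb' goto a→19
  19='cba' goto b→20
  20='cbab' goto ·  [P6 ends]

Failure links (BFS by depth):
  fail(1) 'd': from fail(0)=0 chase 'd': 0 ⇒ 0;  out={2}∪out(0)={2}
  fail(4) 'c': from fail(0)=0 chase 'c': 0 ⇒ 0;  out=∅∪out(0)=∅
  fail(9) 'a': from fail(0)=0 chase 'a': 0 ⇒ 0;  out=∅∪out(0)=∅
  fail(2) 'dd': from fail(1)=0 chase 'd': 0 ⇒ 1;  out={0}∪out(1)={0,2}
  fail(3) 'dc': from fail(1)=0 chase 'c': 0 ⇒ 4;  out={1}∪out(4)={1}
  fail(5) 'cd': from fail(4)=0 chase 'd': 0 ⇒ 1;  out=∅∪out(1)={2}
  fail(10) 'ac': from fail(9)=0 chase 'c': 0 ⇒ 4;  out=∅∪out(4)=∅
  fail(14) 'db': from fail(1)=0 chase 'b': 0 ⇒ 0;  out=∅∪out(0)=∅
  fail(18) 'cb': from fail(4)=0 chase 'b': 0 ⇒ 0;  out=∅∪out(0)=∅
  fail(6) 'cdc': from fail(5)=1 chase 'c': 1 ⇒ 3;  out=∅∪out(3)={1}
  fail(11) 'acb': from fail(10)=4 chase 'b': 4 ⇒ 18;  out=∅∪out(18)=∅
  fail(15) 'dbe': from fail(14)=0 chase 'e': 0 ⇒ 0;  out=∅∪out(0)=∅
  fail(19) 'cba': from fail(18)=0 chase 'a': 0 ⇒ 9;  out=∅∪out(9)=∅
  fail(7) 'cdcb': from fail(6)=3 chase 'b': 3→4 ⇒ 18;  out=∅∪out(18)=∅
  fail(12) 'acba': from fail(11)=18 chase 'a': 18 ⇒ 19;  out=∅∪out(19)=∅
  fail(16) 'dbeb': from fail(15)=0 chase 'b': 0 ⇒ 0;  out=∅∪out(0)=∅
  fail(20) 'cbab': from fail(19)=9 chase 'b': 9→0 ⇒ 0;  out={6}∪out(0)={6}
  fail(8) 'cdcba': from fail(7)=18 chase 'a': 18 ⇒ 19;  out={3}∪out(19)={3}
  fail(13) 'acbab': from fail(12)=19 chase 'b': 19 ⇒ 20;  out={4}∪out(20)={4,6}
  fail(17) 'dbebb': from fail(16)=0 chase 'b': 0 ⇒ 0;  out={5}∪out(0)={5}

Scan:
pos 0 'd': at 1  ** P2@[0:0]
pos 1 'd': at 2  ** P0@[0:1],P2@[1:1]
pos 2 'e': at 0 (via fail)
pos 3 'd': at 1  ** P2@[3:3]
pos 4 'd': at 2  ** P0@[3:4],P2@[4:4]
pos 5 'd': at 2 (via fail)  ** P0@[4:5],P2@[5:5]
pos 6 'd': at 2 (via fail)  ** P0@[5:6],P2@[6:6]
pos 7 'b': at 14 (via fail)
pos 8 'c': at 4 (via fail)
pos 9 'a': at 9 (via fail)
pos 10 'c': at 10
pos 11 'd': at 5 (via fail)  ** P2@[11:11]
pos 12 'c': at 6  ** P1@[11:12]
pos 13 'b': at 7
pos 14 'a': at 8  ** P3@[10:14]
pos 15 'c': at 10 (via fail)
pos 16 'd': at 5 (via fail)  ** P2@[16:16]
pos 17 'c': at 6  ** P1@[16:17]
pos 18 'b': at 7
pos 19 'a': at 8  ** P3@[15:19]
pos 20 'a': at 9 (via fail)
pos 21 'c': at 10
pos 22 'b': at 11
pos 23 'a': at 12
pos 24 'b': at 13  ** P4@[20:24],P6@[21:24]
pos 25 'c': at 4 (via fail)
pos 26 'b': at 18
pos 27 'a': at 19
pos 28 'b': at 20  ** P6@[25:28]

Result: [[0,2],[1,0],[1,2],[3,2],[4,0],[4,2],[5,0],[5,2],[6,0],[6,2],[11,2],[12,1],[14,3],[16,2],[17,1],[19,3],[24,4],[24,6],[28,6]]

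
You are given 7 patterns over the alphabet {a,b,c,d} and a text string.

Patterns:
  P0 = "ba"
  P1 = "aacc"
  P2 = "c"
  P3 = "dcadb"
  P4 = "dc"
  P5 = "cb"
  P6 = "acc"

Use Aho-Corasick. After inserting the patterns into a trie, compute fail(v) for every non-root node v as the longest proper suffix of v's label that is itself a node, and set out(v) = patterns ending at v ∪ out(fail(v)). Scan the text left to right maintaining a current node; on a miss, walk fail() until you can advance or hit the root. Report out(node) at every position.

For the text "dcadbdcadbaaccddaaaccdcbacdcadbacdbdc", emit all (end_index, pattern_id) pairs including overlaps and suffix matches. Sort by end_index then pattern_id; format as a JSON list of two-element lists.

Construct AC machine:
Trie (insert patterns):
  0='ε' goto a→3 b→1 c→7 d→8
  1='b' goto a→2
  2='ba' goto ·  [P0 ends]
  3='a' goto a→4 c→14
  4='aa' goto c→5
  5='aac' goto c→6
  6='aacc' goto ·  [P1 ends]
  7='c' goto b→13  [P2 ends]
  8='d' goto c→9
  9='dc' goto a→10  [P4 ends]
  10='dca' goto d→11
  11='dcad' goto b→12
  12='dcadb' goto ·  [P3 ends]
  13='cb' goto ·  [P5 ends]
  14='ac' goto c→15
  15='acc' goto ·  [P6 ends]

Failure links (BFS by depth):
  fail(1) 'b': from fail(0)=0 chase 'b': 0 ⇒ 0;  out=∅∪out(0)=∅
  fail(3) 'a': from fail(0)=0 chase 'a': 0 ⇒ 0;  out=∅∪out(0)=∅
  fail(7) 'c': from fail(0)=0 chase 'c': 0 ⇒ 0;  out={2}∪out(0)={2}
  fail(8) 'd': from fail(0)=0 chase 'd': 0 ⇒ 0;  out=∅∪out(0)=∅
  fail(2) 'ba': from fail(1)=0 chase 'a': 0 ⇒ 3;  out={0}∪out(3)={0}
  fail(4) 'aa': from fail(3)=0 chase 'a': 0 ⇒ 3;  out=∅∪out(3)=∅
  fail(9) 'dc': from fail(8)=0 chase 'c': 0 ⇒ 7;  out={4}∪out(7)={2,4}
  fail(13) 'cb': from fail(7)=0 chase 'b': 0 ⇒ 1;  out={5}∪out(1)={5}
  fail(14) 'ac': from fail(3)=0 chase 'c': 0 ⇒ 7;  out=∅∪out(7)={2}
  fail(5) 'aac': from fail(4)=3 chase 'c': 3 ⇒ 14;  out=∅∪out(14)={2}
  fail(10) 'dca': from fail(9)=7 chase 'a': 7→0 ⇒ 3;  out=∅∪out(3)=∅
  fail(15) 'acc': from fail(14)=7 chase 'c': 7→0 ⇒ 7;  out={6}∪out(7)={2,6}
  fail(6) 'aacc': from fail(5)=14 chase 'c': 14 ⇒ 15;  out={1}∪out(15)={1,2,6}
  fail(11) 'dcad': from fail(10)=3 chase 'd': 3→0 ⇒ 8;  out=∅∪out(8)=∅
  fail(12) 'dcadb': from fail(11)=8 chase 'b': 8→0 ⇒ 1;  out={3}∪out(1)={3}

Scan:
[0] read 'd'  n0⇒n8
[1] read 'c'  n8⇒n9  ** P2@[1:1],P4@[0:1]
[2] read 'a'  n9⇒n10
[3] read 'd'  n10⇒n11
[4] read 'b'  n11⇒n12  ** P3@[0:4]
[5] read 'd'  n12⇒n8 (via fail)
[6] read 'c'  n8⇒n9  ** P2@[6:6],P4@[5:6]
[7] read 'a'  n9⇒n10
[8] read 'd'  n10⇒n11
[9] read 'b'  n11⇒n12  ** P3@[5:9]
[10] read 'a'  n12⇒n2 (via fail)  ** P0@[9:10]
[11] read 'a'  n2⇒n4 (via fail)
[12] read 'c'  n4⇒n5  ** P2@[12:12]
[13] read 'c'  n5⇒n6  ** P1@[10:13],P2@[13:13],P6@[11:13]
[14] read 'd'  n6⇒n8 (via fail)
[15] read 'd'  n8⇒n8 (via fail)
[16] read 'a'  n8⇒n3 (via fail)
[17] read 'a'  n3⇒n4
[18] read 'a'  n4⇒n4 (via fail)
[19] read 'c'  n4⇒n5  ** P2@[19:19]
[20] read 'c'  n5⇒n6  ** P1@[17:20],P2@[20:20],P6@[18:20]
[21] read 'd'  n6⇒n8 (via fail)
[22] read 'c'  n8⇒n9  ** P2@[22:22],P4@[21:22]
[23] read 'b'  n9⇒n13 (via fail)  ** P5@[22:23]
[24] read 'a'  n13⇒n2 (via fail)  ** P0@[23:24]
[25] read 'c'  n2⇒n14 (via fail)  ** P2@[25:25]
[26] read 'd'  n14⇒n8 (via fail)
[27] read 'c'  n8⇒n9  ** P2@[27:27],P4@[26:27]
[28] read 'a'  n9⇒n10
[29] read 'd'  n10⇒n11
[30] read 'b'  n11⇒n12  ** P3@[26:30]
[31] read 'a'  n12⇒n2 (via fail)  ** P0@[30:31]
[32] read 'c'  n2⇒n14 (via fail)  ** P2@[32:32]
[33] read 'd'  n14⇒n8 (via fail)
[34] read 'b'  n8⇒n1 (via fail)
[35] read 'd'  n1⇒n8 (via fail)
[36] read 'c'  n8⇒n9  ** P2@[36:36],P4@[35:36]

Matches: [[1,2],[1,4],[4,3],[6,2],[6,4],[9,3],[10,0],[12,2],[13,1],[13,2],[13,6],[19,2],[20,1],[20,2],[20,6],[22,2],[22,4],[23,5],[24,0],[25,2],[27,2],[27,4],[30,3],[31,0],[32,2],[36,2],[36,4]]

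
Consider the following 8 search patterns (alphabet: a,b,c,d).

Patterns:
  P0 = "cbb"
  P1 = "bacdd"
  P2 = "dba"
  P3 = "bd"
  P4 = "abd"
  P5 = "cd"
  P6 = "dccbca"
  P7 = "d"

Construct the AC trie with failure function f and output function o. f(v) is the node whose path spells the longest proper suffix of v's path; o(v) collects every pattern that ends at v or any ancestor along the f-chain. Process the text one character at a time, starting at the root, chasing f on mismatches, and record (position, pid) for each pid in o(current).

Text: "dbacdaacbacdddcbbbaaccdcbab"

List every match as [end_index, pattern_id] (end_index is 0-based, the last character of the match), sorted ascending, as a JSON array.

Construct AC machine:
Trie (insert patterns):
  n0 'ε': a→13 b→4 c→1 d→9
  n1 'c': b→2 d→16
  n2 'cb': b→3
  n3 'cbb': ·  ←P0
  n4 'b': a→5 d→12
  n5 'ba': c→6
  n6 'bac': d→7
  n7 'bacd': d→8
  n8 'bacdd': ·  ←P1
  n9 'd': b→10 c→17  ←P7
  n10 'db': a→11
  n11 'dba': ·  ←P2
  n12 'bd': ·  ←P3
  n13 'a': b→14
  n14 'ab': d→15
  n15 'abd': ·  ←P4
  n16 'cd': ·  ←P5
  n17 'dc': c→18
  n18 'dcc': b→19
  n19 'dccb': c→20
  n20 'dccbc': a→21
  n21 'dccbca': ·  ←P6

BFS fail/out derivation:
  fail(1) 'c': from fail(0)=0 chase 'c': 0 ⇒ 0;  out=∅∪out(0)=∅
  fail(4) 'b': from fail(0)=0 chase 'b': 0 ⇒ 0;  out=∅∪out(0)=∅
  fail(9) 'd': from fail(0)=0 chase 'd': 0 ⇒ 0;  out={7}∪out(0)={7}
  fail(13) 'a': from fail(0)=0 chase 'a': 0 ⇒ 0;  out=∅∪out(0)=∅
  fail(2) 'cb': from fail(1)=0 chase 'b': 0 ⇒ 4;  out=∅∪out(4)=∅
  fail(5) 'ba': from fail(4)=0 chase 'a': 0 ⇒ 13;  out=∅∪out(13)=∅
  fail(10) 'db': from fail(9)=0 chase 'b': 0 ⇒ 4;  out=∅∪out(4)=∅
  fail(12) 'bd': from fail(4)=0 chase 'd': 0 ⇒ 9;  out={3}∪out(9)={3,7}
  fail(14) 'ab': from fail(13)=0 chase 'b': 0 ⇒ 4;  out=∅∪out(4)=∅
  fail(16) 'cd': from fail(1)=0 chase 'd': 0 ⇒ 9;  out={5}∪out(9)={5,7}
  fail(17) 'dc': from fail(9)=0 chase 'c': 0 ⇒ 1;  out=∅∪out(1)=∅
  fail(3) 'cbb': from fail(2)=4 chase 'b': 4→0 ⇒ 4;  out={0}∪out(4)={0}
  fail(6) 'bac': from fail(5)=13 chase 'c': 13→0 ⇒ 1;  out=∅∪out(1)=∅
  fail(11) 'dba': from fail(10)=4 chase 'a': 4 ⇒ 5;  out={2}∪out(5)={2}
  fail(15) 'abd': from fail(14)=4 chase 'd': 4 ⇒ 12;  out={4}∪out(12)={3,4,7}
  fail(18) 'dcc': from fail(17)=1 chase 'c': 1→0 ⇒ 1;  out=∅∪out(1)=∅
  fail(7) 'bacd': from fail(6)=1 chase 'd': 1 ⇒ 16;  out=∅∪out(16)={5,7}
  fail(19) 'dccb': from fail(18)=1 chase 'b': 1 ⇒ 2;  out=∅∪out(2)=∅
  fail(8) 'bacdd': from fail(7)=16 chase 'd': 16→9→0 ⇒ 9;  out={1}∪out(9)={1,7}
  fail(20) 'dccbc': from fail(19)=2 chase 'c': 2→4→0 ⇒ 1;  out=∅∪out(1)=∅
  fail(21) 'dccbca': from fail(20)=1 chase 'a': 1→0 ⇒ 13;  out={6}∪out(13)={6}

Run:
pos 0 'd': at 9  emit P7@[0:0]
pos 1 'b': at 10
pos 2 'a': at 11  emit P2@[0:2]
pos 3 'c': at 6 ·f
pos 4 'd': at 7  emit P5@[3:4],P7@[4:4]
pos 5 'a': at 13 ·f
pos 6 'a': at 13 ·f
pos 7 'c': at 1 ·f
pos 8 'b': at 2
pos 9 'a': at 5 ·f
pos 10 'c': at 6
pos 11 'd': at 7  emit P5@[10:11],P7@[11:11]
pos 12 'd': at 8  emit P1@[8:12],P7@[12:12]
pos 13 'd': at 9 ·f  emit P7@[13:13]
pos 14 'c': at 17
pos 15 'b': at 2 ·f
pos 16 'b': at 3  emit P0@[14:16]
pos 17 'b': at 4 ·f
pos 18 'a': at 5
pos 19 'a': at 13 ·f
pos 20 'c': at 1 ·f
pos 21 'c': at 1 ·f
pos 22 'd': at 16  emit P5@[21:22],P7@[22:22]
pos 23 'c': at 17 ·f
pos 24 'b': at 2 ·f
pos 25 'a': at 5 ·f
pos 26 'b': at 14 ·f

Matches: [[0,7],[2,2],[4,5],[4,7],[11,5],[11,7],[12,1],[12,7],[13,7],[16,0],[22,5],[22,7]]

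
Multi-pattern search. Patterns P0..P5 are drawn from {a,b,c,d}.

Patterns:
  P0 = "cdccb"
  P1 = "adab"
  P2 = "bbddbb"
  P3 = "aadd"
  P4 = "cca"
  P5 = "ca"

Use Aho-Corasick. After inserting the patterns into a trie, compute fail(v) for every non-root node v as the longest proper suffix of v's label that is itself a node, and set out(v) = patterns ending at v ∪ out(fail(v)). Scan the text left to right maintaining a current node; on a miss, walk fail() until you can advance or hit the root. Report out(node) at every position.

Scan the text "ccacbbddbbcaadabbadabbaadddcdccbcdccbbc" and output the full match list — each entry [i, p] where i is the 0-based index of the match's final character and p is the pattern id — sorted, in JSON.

Build automaton:
Trie (insert patterns):
  0='ε' goto a→6 b→10 c→1
  1='c' goto a→21 c→19 d→2
  2='cd' goto c→3
  3='cdc' goto c→4
  4='cdcc' goto b→5
  5='cdccb' goto ·  [P0 ends]
  6='a' goto a→16 d→7
  7='ad' goto a→8
  8='ada' goto b→9
  9='adab' goto ·  [P1 ends]
  10='b' goto b→11
  11='bb' goto d→12
  12='bbd' goto d→13
  13='bbdd' goto b→14
  14='bbddb' goto b→15
  15='bbddbb' goto ·  [P2 ends]
  16='aa' goto d→17
  17='aad' goto d→18
  18='aadd' goto ·  [P3 ends]
  19='cc' goto a→20
  20='cca' goto ·  [P4 ends]
  21='ca' goto ·  [P5 ends]

Failure links (BFS by depth):
  fail(1) 'c': from fail(0)=0 chase 'c': 0 ⇒ 0;  out=∅∪out(0)=∅
  fail(6) 'a': from fail(0)=0 chase 'a': 0 ⇒ 0;  out=∅∪out(0)=∅
  fail(10) 'b': from fail(0)=0 chase 'b': 0 ⇒ 0;  out=∅∪out(0)=∅
  fail(2) 'cd': from fail(1)=0 chase 'd': 0 ⇒ 0;  out=∅∪out(0)=∅
  fail(7) 'ad': from fail(6)=0 chase 'd': 0 ⇒ 0;  out=∅∪out(0)=∅
  fail(11) 'bb': from fail(10)=0 chase 'b': 0 ⇒ 10;  out=∅∪out(10)=∅
  fail(16) 'aa': from fail(6)=0 chase 'a': 0 ⇒ 6;  out=∅∪out(6)=∅
  fail(19) 'cc': from fail(1)=0 chase 'c': 0 ⇒ 1;  out=∅∪out(1)=∅
  fail(21) 'ca': from fail(1)=0 chase 'a': 0 ⇒ 6;  out={5}∪out(6)={5}
  fail(3) 'cdc': from fail(2)=0 chase 'c': 0 ⇒ 1;  out=∅∪out(1)=∅
  fail(8) 'ada': from fail(7)=0 chase 'a': 0 ⇒ 6;  out=∅∪out(6)=∅
  fail(12) 'bbd': from fail(11)=10 chase 'd': 10→0 ⇒ 0;  out=∅∪out(0)=∅
  fail(17) 'aad': from fail(16)=6 chase 'd': 6 ⇒ 7;  out=∅∪out(7)=∅
  fail(20) 'cca': from fail(19)=1 chase 'a': 1 ⇒ 21;  out={4}∪out(21)={4,5}
  fail(4) 'cdcc': from fail(3)=1 chase 'c': 1 ⇒ 19;  out=∅∪out(19)=∅
  fail(9) 'adab': from fail(8)=6 chase 'b': 6→0 ⇒ 10;  out={1}∪out(10)={1}
  fail(13) 'bbdd': from fail(12)=0 chase 'd': 0 ⇒ 0;  out=∅∪out(0)=∅
  fail(18) 'aadd': from fail(17)=7 chase 'd': 7→0 ⇒ 0;  out={3}∪out(0)={3}
  fail(5) 'cdccb': from fail(4)=19 chase 'b': 19→1→0 ⇒ 10;  out={0}∪out(10)={0}
  fail(14) 'bbddb': from fail(13)=0 chase 'b': 0 ⇒ 10;  out=∅∪out(10)=∅
  fail(15) 'bbddbb': from fail(14)=10 chase 'b': 10 ⇒ 11;  out={2}∪out(11)={2}

Scan:
i=0 'c': node 0→1
i=1 'c': node 1→19
i=2 'a': node 19→20  emit P4@[0:2],P5@[1:2]
i=3 'c': node 20→1 (fail-walked)
i=4 'b': node 1→10 (fail-walked)
i=5 'b': node 10→11
i=6 'd': node 11→12
i=7 'd': node 12→13
i=8 'b': node 13→14
i=9 'b': node 14→15  emit P2@[4:9]
i=10 'c': node 15→1 (fail-walked)
i=11 'a': node 1→21  emit P5@[10:11]
i=12 'a': node 21→16 (fail-walked)
i=13 'd': node 16→17
i=14 'a': node 17→8 (fail-walked)
i=15 'b': node 8→9  emit P1@[12:15]
i=16 'b': node 9→11 (fail-walked)
i=17 'a': node 11→6 (fail-walked)
i=18 'd': node 6→7
i=19 'a': node 7→8
i=20 'b': node 8→9  emit P1@[17:20]
i=21 'b': node 9→11 (fail-walked)
i=22 'a': node 11→6 (fail-walked)
i=23 'a': node 6→16
i=24 'd': node 16→17
i=25 'd': node 17→18  emit P3@[22:25]
i=26 'd': node 18→0 (fail-walked)
i=27 'c': node 0→1
i=28 'd': node 1→2
i=29 'c': node 2→3
i=30 'c': node 3→4
i=31 'b': node 4→5  emit P0@[27:31]
i=32 'c': node 5→1 (fail-walked)
i=33 'd': node 1→2
i=34 'c': node 2→3
i=35 'c': node 3→4
i=36 'b': node 4→5  emit P0@[32:36]
i=37 'b': node 5→11 (fail-walked)
i=38 'c': node 11→1 (fail-walked)

All matches (sorted): [[2,4],[2,5],[9,2],[11,5],[15,1],[20,1],[25,3],[31,0],[36,0]]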